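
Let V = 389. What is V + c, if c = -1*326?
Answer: 63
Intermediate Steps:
c = -326
V + c = 389 - 326 = 63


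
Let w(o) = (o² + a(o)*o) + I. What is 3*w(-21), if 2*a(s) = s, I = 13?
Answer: 4047/2 ≈ 2023.5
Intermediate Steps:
a(s) = s/2
w(o) = 13 + 3*o²/2 (w(o) = (o² + (o/2)*o) + 13 = (o² + o²/2) + 13 = 3*o²/2 + 13 = 13 + 3*o²/2)
3*w(-21) = 3*(13 + (3/2)*(-21)²) = 3*(13 + (3/2)*441) = 3*(13 + 1323/2) = 3*(1349/2) = 4047/2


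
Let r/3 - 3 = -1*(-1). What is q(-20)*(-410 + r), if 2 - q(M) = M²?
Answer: 158404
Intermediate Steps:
q(M) = 2 - M²
r = 12 (r = 9 + 3*(-1*(-1)) = 9 + 3*1 = 9 + 3 = 12)
q(-20)*(-410 + r) = (2 - 1*(-20)²)*(-410 + 12) = (2 - 1*400)*(-398) = (2 - 400)*(-398) = -398*(-398) = 158404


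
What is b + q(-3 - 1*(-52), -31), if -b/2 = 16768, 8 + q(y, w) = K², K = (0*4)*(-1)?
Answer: -33544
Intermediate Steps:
K = 0 (K = 0*(-1) = 0)
q(y, w) = -8 (q(y, w) = -8 + 0² = -8 + 0 = -8)
b = -33536 (b = -2*16768 = -33536)
b + q(-3 - 1*(-52), -31) = -33536 - 8 = -33544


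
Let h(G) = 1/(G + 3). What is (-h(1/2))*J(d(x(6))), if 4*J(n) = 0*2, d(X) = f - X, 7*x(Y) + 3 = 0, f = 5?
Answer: 0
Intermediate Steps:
x(Y) = -3/7 (x(Y) = -3/7 + (⅐)*0 = -3/7 + 0 = -3/7)
d(X) = 5 - X
h(G) = 1/(3 + G)
J(n) = 0 (J(n) = (0*2)/4 = (¼)*0 = 0)
(-h(1/2))*J(d(x(6))) = -1/(3 + 1/2)*0 = -1/(3 + ½)*0 = -1/7/2*0 = -1*2/7*0 = -2/7*0 = 0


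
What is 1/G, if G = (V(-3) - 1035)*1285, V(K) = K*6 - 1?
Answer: -1/1354390 ≈ -7.3834e-7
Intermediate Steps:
V(K) = -1 + 6*K (V(K) = 6*K - 1 = -1 + 6*K)
G = -1354390 (G = ((-1 + 6*(-3)) - 1035)*1285 = ((-1 - 18) - 1035)*1285 = (-19 - 1035)*1285 = -1054*1285 = -1354390)
1/G = 1/(-1354390) = -1/1354390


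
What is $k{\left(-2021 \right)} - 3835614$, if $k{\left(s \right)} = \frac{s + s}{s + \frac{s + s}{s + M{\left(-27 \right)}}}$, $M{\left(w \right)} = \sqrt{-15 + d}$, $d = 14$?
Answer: $- \frac{7817671497734}{2038181} + \frac{2 i}{2038181} \approx -3.8356 \cdot 10^{6} + 9.8127 \cdot 10^{-7} i$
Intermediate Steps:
$M{\left(w \right)} = i$ ($M{\left(w \right)} = \sqrt{-15 + 14} = \sqrt{-1} = i$)
$k{\left(s \right)} = \frac{2 s}{s + \frac{2 s}{i + s}}$ ($k{\left(s \right)} = \frac{s + s}{s + \frac{s + s}{s + i}} = \frac{2 s}{s + \frac{2 s}{i + s}}$)
$k{\left(-2021 \right)} - 3835614 = \frac{2 \left(i - 2021\right)}{2 + i - 2021} - 3835614 = \frac{2 \left(-2021 + i\right)}{-2019 + i} - 3835614 = 2 \frac{-2019 - i}{4076362} \left(-2021 + i\right) - 3835614 = \frac{\left(-2021 + i\right) \left(-2019 - i\right)}{2038181} - 3835614 = -3835614 + \frac{\left(-2021 + i\right) \left(-2019 - i\right)}{2038181}$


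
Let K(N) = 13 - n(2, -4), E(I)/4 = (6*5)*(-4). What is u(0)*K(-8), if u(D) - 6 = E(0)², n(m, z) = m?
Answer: 2534466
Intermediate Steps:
E(I) = -480 (E(I) = 4*((6*5)*(-4)) = 4*(30*(-4)) = 4*(-120) = -480)
u(D) = 230406 (u(D) = 6 + (-480)² = 6 + 230400 = 230406)
K(N) = 11 (K(N) = 13 - 1*2 = 13 - 2 = 11)
u(0)*K(-8) = 230406*11 = 2534466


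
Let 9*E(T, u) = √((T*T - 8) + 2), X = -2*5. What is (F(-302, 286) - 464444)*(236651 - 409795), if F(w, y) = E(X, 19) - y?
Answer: 80465211120 - 173144*√94/9 ≈ 8.0465e+10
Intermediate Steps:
X = -10
E(T, u) = √(-6 + T²)/9 (E(T, u) = √((T*T - 8) + 2)/9 = √((T² - 8) + 2)/9 = √((-8 + T²) + 2)/9 = √(-6 + T²)/9)
F(w, y) = -y + √94/9 (F(w, y) = √(-6 + (-10)²)/9 - y = √(-6 + 100)/9 - y = √94/9 - y = -y + √94/9)
(F(-302, 286) - 464444)*(236651 - 409795) = ((-1*286 + √94/9) - 464444)*(236651 - 409795) = ((-286 + √94/9) - 464444)*(-173144) = (-464730 + √94/9)*(-173144) = 80465211120 - 173144*√94/9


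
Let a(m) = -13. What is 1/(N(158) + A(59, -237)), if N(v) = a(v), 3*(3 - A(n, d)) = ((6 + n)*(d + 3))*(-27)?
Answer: -1/136900 ≈ -7.3046e-6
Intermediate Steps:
A(n, d) = 3 + 9*(3 + d)*(6 + n) (A(n, d) = 3 - (6 + n)*(d + 3)*(-27)/3 = 3 - (6 + n)*(3 + d)*(-27)/3 = 3 - (3 + d)*(6 + n)*(-27)/3 = 3 - (-9)*(3 + d)*(6 + n) = 3 + 9*(3 + d)*(6 + n))
N(v) = -13
1/(N(158) + A(59, -237)) = 1/(-13 + (165 + 27*59 + 54*(-237) + 9*(-237)*59)) = 1/(-13 + (165 + 1593 - 12798 - 125847)) = 1/(-13 - 136887) = 1/(-136900) = -1/136900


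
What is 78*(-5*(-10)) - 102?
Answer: 3798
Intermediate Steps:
78*(-5*(-10)) - 102 = 78*50 - 102 = 3900 - 102 = 3798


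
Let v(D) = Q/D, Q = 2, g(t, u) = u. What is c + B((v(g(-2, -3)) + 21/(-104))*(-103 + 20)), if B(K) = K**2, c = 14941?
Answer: 1960351753/97344 ≈ 20138.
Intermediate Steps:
v(D) = 2/D
c + B((v(g(-2, -3)) + 21/(-104))*(-103 + 20)) = 14941 + ((2/(-3) + 21/(-104))*(-103 + 20))**2 = 14941 + ((2*(-1/3) + 21*(-1/104))*(-83))**2 = 14941 + ((-2/3 - 21/104)*(-83))**2 = 14941 + (-271/312*(-83))**2 = 14941 + (22493/312)**2 = 14941 + 505935049/97344 = 1960351753/97344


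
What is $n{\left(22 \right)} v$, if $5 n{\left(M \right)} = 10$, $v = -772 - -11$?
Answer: $-1522$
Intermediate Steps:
$v = -761$ ($v = -772 + 11 = -761$)
$n{\left(M \right)} = 2$ ($n{\left(M \right)} = \frac{1}{5} \cdot 10 = 2$)
$n{\left(22 \right)} v = 2 \left(-761\right) = -1522$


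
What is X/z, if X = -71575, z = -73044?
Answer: 71575/73044 ≈ 0.97989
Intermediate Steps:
X/z = -71575/(-73044) = -71575*(-1/73044) = 71575/73044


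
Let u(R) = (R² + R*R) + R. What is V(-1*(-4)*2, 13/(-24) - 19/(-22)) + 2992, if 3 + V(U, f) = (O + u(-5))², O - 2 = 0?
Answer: 5198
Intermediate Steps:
O = 2 (O = 2 + 0 = 2)
u(R) = R + 2*R² (u(R) = (R² + R²) + R = 2*R² + R = R + 2*R²)
V(U, f) = 2206 (V(U, f) = -3 + (2 - 5*(1 + 2*(-5)))² = -3 + (2 - 5*(1 - 10))² = -3 + (2 - 5*(-9))² = -3 + (2 + 45)² = -3 + 47² = -3 + 2209 = 2206)
V(-1*(-4)*2, 13/(-24) - 19/(-22)) + 2992 = 2206 + 2992 = 5198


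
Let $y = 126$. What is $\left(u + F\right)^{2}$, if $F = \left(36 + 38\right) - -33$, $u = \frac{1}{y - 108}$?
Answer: $\frac{3713329}{324} \approx 11461.0$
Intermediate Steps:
$u = \frac{1}{18}$ ($u = \frac{1}{126 - 108} = \frac{1}{18} \approx 0.055556$)
$F = 107$ ($F = 74 + 33 = 107$)
$\left(u + F\right)^{2} = \left(\frac{1}{18} + 107\right)^{2} = \left(\frac{1927}{18}\right)^{2} = \frac{3713329}{324}$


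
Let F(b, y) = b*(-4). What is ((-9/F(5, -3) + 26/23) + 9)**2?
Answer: 23687689/211600 ≈ 111.95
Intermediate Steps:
F(b, y) = -4*b
((-9/F(5, -3) + 26/23) + 9)**2 = ((-9/((-4*5)) + 26/23) + 9)**2 = ((-9/(-20) + 26*(1/23)) + 9)**2 = ((-9*(-1/20) + 26/23) + 9)**2 = ((9/20 + 26/23) + 9)**2 = (727/460 + 9)**2 = (4867/460)**2 = 23687689/211600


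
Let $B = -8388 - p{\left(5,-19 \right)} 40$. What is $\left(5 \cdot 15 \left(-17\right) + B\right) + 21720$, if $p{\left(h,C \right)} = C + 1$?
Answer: $12777$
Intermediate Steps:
$p{\left(h,C \right)} = 1 + C$
$B = -7668$ ($B = -8388 - \left(1 - 19\right) 40 = -8388 - \left(-18\right) 40 = -8388 - -720 = -8388 + 720 = -7668$)
$\left(5 \cdot 15 \left(-17\right) + B\right) + 21720 = \left(5 \cdot 15 \left(-17\right) - 7668\right) + 21720 = \left(75 \left(-17\right) - 7668\right) + 21720 = \left(-1275 - 7668\right) + 21720 = -8943 + 21720 = 12777$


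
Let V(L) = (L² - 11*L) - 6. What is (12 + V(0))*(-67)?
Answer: -402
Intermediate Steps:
V(L) = -6 + L² - 11*L
(12 + V(0))*(-67) = (12 + (-6 + 0² - 11*0))*(-67) = (12 + (-6 + 0 + 0))*(-67) = (12 - 6)*(-67) = 6*(-67) = -402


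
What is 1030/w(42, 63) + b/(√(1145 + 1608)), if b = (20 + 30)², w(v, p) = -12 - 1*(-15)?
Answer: 1030/3 + 2500*√2753/2753 ≈ 390.98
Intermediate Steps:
w(v, p) = 3 (w(v, p) = -12 + 15 = 3)
b = 2500 (b = 50² = 2500)
1030/w(42, 63) + b/(√(1145 + 1608)) = 1030/3 + 2500/(√(1145 + 1608)) = 1030*(⅓) + 2500/(√2753) = 1030/3 + 2500*(√2753/2753) = 1030/3 + 2500*√2753/2753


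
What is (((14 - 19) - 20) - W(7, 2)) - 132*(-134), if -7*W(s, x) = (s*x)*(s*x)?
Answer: 17691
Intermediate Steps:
W(s, x) = -s**2*x**2/7 (W(s, x) = -s*x*s*x/7 = -s**2*x**2/7)
(((14 - 19) - 20) - W(7, 2)) - 132*(-134) = (((14 - 19) - 20) - (-1)*7**2*2**2/7) - 132*(-134) = ((-5 - 20) - (-1)*49*4/7) + 17688 = (-25 - 1*(-28)) + 17688 = (-25 + 28) + 17688 = 3 + 17688 = 17691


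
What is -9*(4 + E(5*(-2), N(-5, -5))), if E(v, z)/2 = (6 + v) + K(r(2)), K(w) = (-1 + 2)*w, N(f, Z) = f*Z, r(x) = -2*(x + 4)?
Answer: 252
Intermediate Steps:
r(x) = -8 - 2*x (r(x) = -2*(4 + x) = -8 - 2*x)
N(f, Z) = Z*f
K(w) = w (K(w) = 1*w = w)
E(v, z) = -12 + 2*v (E(v, z) = 2*((6 + v) + (-8 - 2*2)) = 2*((6 + v) + (-8 - 4)) = 2*((6 + v) - 12) = 2*(-6 + v) = -12 + 2*v)
-9*(4 + E(5*(-2), N(-5, -5))) = -9*(4 + (-12 + 2*(5*(-2)))) = -9*(4 + (-12 + 2*(-10))) = -9*(4 + (-12 - 20)) = -9*(4 - 32) = -9*(-28) = 252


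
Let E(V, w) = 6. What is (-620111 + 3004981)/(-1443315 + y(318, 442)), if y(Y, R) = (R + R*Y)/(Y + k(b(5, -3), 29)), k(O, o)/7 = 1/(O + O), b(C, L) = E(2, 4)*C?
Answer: -9104002738/5508018705 ≈ -1.6529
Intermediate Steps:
b(C, L) = 6*C
k(O, o) = 7/(2*O) (k(O, o) = 7/(O + O) = 7/((2*O)) = 7*(1/(2*O)) = 7/(2*O))
y(Y, R) = (R + R*Y)/(7/60 + Y) (y(Y, R) = (R + R*Y)/(Y + 7/(2*((6*5)))) = (R + R*Y)/(Y + (7/2)/30) = (R + R*Y)/(Y + (7/2)*(1/30)) = (R + R*Y)/(Y + 7/60) = (R + R*Y)/(7/60 + Y))
(-620111 + 3004981)/(-1443315 + y(318, 442)) = (-620111 + 3004981)/(-1443315 + 60*442*(1 + 318)/(7 + 60*318)) = 2384870/(-1443315 + 60*442*319/(7 + 19080)) = 2384870/(-1443315 + 60*442*319/19087) = 2384870/(-1443315 + 60*442*(1/19087)*319) = 2384870/(-1443315 + 8459880/19087) = 2384870/(-27540093525/19087) = 2384870*(-19087/27540093525) = -9104002738/5508018705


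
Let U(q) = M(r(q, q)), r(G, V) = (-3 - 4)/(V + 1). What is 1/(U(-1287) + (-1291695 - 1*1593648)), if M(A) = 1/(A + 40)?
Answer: -51447/148442240035 ≈ -3.4658e-7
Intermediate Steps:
r(G, V) = -7/(1 + V)
M(A) = 1/(40 + A)
U(q) = 1/(40 - 7/(1 + q))
1/(U(-1287) + (-1291695 - 1*1593648)) = 1/((1 - 1287)/(33 + 40*(-1287)) + (-1291695 - 1*1593648)) = 1/(-1286/(33 - 51480) + (-1291695 - 1593648)) = 1/(-1286/(-51447) - 2885343) = 1/(-1/51447*(-1286) - 2885343) = 1/(1286/51447 - 2885343) = 1/(-148442240035/51447) = -51447/148442240035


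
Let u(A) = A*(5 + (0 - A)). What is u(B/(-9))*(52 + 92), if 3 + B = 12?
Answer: -864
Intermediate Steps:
B = 9 (B = -3 + 12 = 9)
u(A) = A*(5 - A)
u(B/(-9))*(52 + 92) = ((9/(-9))*(5 - 9/(-9)))*(52 + 92) = ((9*(-⅑))*(5 - 9*(-1)/9))*144 = -(5 - 1*(-1))*144 = -(5 + 1)*144 = -1*6*144 = -6*144 = -864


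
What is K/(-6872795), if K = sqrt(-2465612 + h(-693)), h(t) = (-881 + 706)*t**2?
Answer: -I*sqrt(86509187)/6872795 ≈ -0.0013533*I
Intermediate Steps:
h(t) = -175*t**2
K = I*sqrt(86509187) (K = sqrt(-2465612 - 175*(-693)**2) = sqrt(-2465612 - 175*480249) = sqrt(-2465612 - 84043575) = sqrt(-86509187) = I*sqrt(86509187) ≈ 9301.0*I)
K/(-6872795) = (I*sqrt(86509187))/(-6872795) = (I*sqrt(86509187))*(-1/6872795) = -I*sqrt(86509187)/6872795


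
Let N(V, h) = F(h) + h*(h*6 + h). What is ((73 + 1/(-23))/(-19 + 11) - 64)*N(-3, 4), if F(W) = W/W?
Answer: -760151/92 ≈ -8262.5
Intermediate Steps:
F(W) = 1
N(V, h) = 1 + 7*h² (N(V, h) = 1 + h*(h*6 + h) = 1 + h*(6*h + h) = 1 + h*(7*h) = 1 + 7*h²)
((73 + 1/(-23))/(-19 + 11) - 64)*N(-3, 4) = ((73 + 1/(-23))/(-19 + 11) - 64)*(1 + 7*4²) = ((73 - 1/23)/(-8) - 64)*(1 + 7*16) = ((1678/23)*(-⅛) - 64)*(1 + 112) = (-839/92 - 64)*113 = -6727/92*113 = -760151/92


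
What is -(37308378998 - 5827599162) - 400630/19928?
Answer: -313674490486219/9964 ≈ -3.1481e+10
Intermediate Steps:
-(37308378998 - 5827599162) - 400630/19928 = -196394/(1/((-79896 - 29673) + 269863)) - 400630*1/19928 = -196394/(1/(-109569 + 269863)) - 200315/9964 = -196394/(1/160294) - 200315/9964 = -196394/1/160294 - 200315/9964 = -196394*160294 - 200315/9964 = -31480779836 - 200315/9964 = -313674490486219/9964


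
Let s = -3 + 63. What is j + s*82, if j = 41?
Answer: 4961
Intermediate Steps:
s = 60
j + s*82 = 41 + 60*82 = 41 + 4920 = 4961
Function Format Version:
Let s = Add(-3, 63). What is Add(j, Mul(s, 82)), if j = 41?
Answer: 4961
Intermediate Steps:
s = 60
Add(j, Mul(s, 82)) = Add(41, Mul(60, 82)) = Add(41, 4920) = 4961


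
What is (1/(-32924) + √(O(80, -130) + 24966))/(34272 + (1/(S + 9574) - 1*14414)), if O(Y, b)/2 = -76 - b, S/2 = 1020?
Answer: -5807/3796644443606 + 34842*√2786/230630813 ≈ 0.0079740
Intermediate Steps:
S = 2040 (S = 2*1020 = 2040)
O(Y, b) = -152 - 2*b (O(Y, b) = 2*(-76 - b) = -152 - 2*b)
(1/(-32924) + √(O(80, -130) + 24966))/(34272 + (1/(S + 9574) - 1*14414)) = (1/(-32924) + √((-152 - 2*(-130)) + 24966))/(34272 + (1/(2040 + 9574) - 1*14414)) = (-1/32924 + √((-152 + 260) + 24966))/(34272 + (1/11614 - 14414)) = (-1/32924 + √(108 + 24966))/(34272 + (1/11614 - 14414)) = (-1/32924 + √25074)/(34272 - 167404195/11614) = (-1/32924 + 3*√2786)/(230630813/11614) = (-1/32924 + 3*√2786)*(11614/230630813) = -5807/3796644443606 + 34842*√2786/230630813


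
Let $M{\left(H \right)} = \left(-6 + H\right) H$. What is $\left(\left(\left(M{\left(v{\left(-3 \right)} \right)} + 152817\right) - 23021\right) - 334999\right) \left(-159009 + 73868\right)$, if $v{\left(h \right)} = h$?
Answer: $17468889816$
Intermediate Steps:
$M{\left(H \right)} = H \left(-6 + H\right)$
$\left(\left(\left(M{\left(v{\left(-3 \right)} \right)} + 152817\right) - 23021\right) - 334999\right) \left(-159009 + 73868\right) = \left(\left(\left(- 3 \left(-6 - 3\right) + 152817\right) - 23021\right) - 334999\right) \left(-159009 + 73868\right) = \left(\left(\left(\left(-3\right) \left(-9\right) + 152817\right) - 23021\right) - 334999\right) \left(-85141\right) = \left(\left(\left(27 + 152817\right) - 23021\right) - 334999\right) \left(-85141\right) = \left(\left(152844 - 23021\right) - 334999\right) \left(-85141\right) = \left(129823 - 334999\right) \left(-85141\right) = \left(-205176\right) \left(-85141\right) = 17468889816$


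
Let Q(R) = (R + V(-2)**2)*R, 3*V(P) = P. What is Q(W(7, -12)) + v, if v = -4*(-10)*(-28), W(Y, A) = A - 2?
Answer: -8372/9 ≈ -930.22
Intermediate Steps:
V(P) = P/3
W(Y, A) = -2 + A
Q(R) = R*(4/9 + R) (Q(R) = (R + ((1/3)*(-2))**2)*R = (R + (-2/3)**2)*R = (R + 4/9)*R = (4/9 + R)*R = R*(4/9 + R))
v = -1120 (v = 40*(-28) = -1120)
Q(W(7, -12)) + v = (-2 - 12)*(4 + 9*(-2 - 12))/9 - 1120 = (1/9)*(-14)*(4 + 9*(-14)) - 1120 = (1/9)*(-14)*(4 - 126) - 1120 = (1/9)*(-14)*(-122) - 1120 = 1708/9 - 1120 = -8372/9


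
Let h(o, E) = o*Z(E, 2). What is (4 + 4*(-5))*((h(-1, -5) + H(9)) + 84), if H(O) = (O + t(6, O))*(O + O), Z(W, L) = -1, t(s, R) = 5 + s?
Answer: -7120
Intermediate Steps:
h(o, E) = -o (h(o, E) = o*(-1) = -o)
H(O) = 2*O*(11 + O) (H(O) = (O + (5 + 6))*(O + O) = (O + 11)*(2*O) = (11 + O)*(2*O) = 2*O*(11 + O))
(4 + 4*(-5))*((h(-1, -5) + H(9)) + 84) = (4 + 4*(-5))*((-1*(-1) + 2*9*(11 + 9)) + 84) = (4 - 20)*((1 + 2*9*20) + 84) = -16*((1 + 360) + 84) = -16*(361 + 84) = -16*445 = -7120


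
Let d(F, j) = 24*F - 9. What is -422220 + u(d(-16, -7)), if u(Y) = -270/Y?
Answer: -55310730/131 ≈ -4.2222e+5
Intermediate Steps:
d(F, j) = -9 + 24*F
-422220 + u(d(-16, -7)) = -422220 - 270/(-9 + 24*(-16)) = -422220 - 270/(-9 - 384) = -422220 - 270/(-393) = -422220 - 270*(-1/393) = -422220 + 90/131 = -55310730/131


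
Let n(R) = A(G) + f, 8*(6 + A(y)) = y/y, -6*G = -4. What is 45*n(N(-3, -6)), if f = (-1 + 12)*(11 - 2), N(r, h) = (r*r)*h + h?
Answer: 33525/8 ≈ 4190.6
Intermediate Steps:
G = 2/3 (G = -1/6*(-4) = 2/3 ≈ 0.66667)
N(r, h) = h + h*r**2 (N(r, h) = r**2*h + h = h*r**2 + h = h + h*r**2)
A(y) = -47/8 (A(y) = -6 + (y/y)/8 = -6 + (1/8)*1 = -6 + 1/8 = -47/8)
f = 99 (f = 11*9 = 99)
n(R) = 745/8 (n(R) = -47/8 + 99 = 745/8)
45*n(N(-3, -6)) = 45*(745/8) = 33525/8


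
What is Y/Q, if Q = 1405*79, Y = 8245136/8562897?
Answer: 8245136/950438752515 ≈ 8.6751e-6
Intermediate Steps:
Y = 8245136/8562897 (Y = 8245136*(1/8562897) = 8245136/8562897 ≈ 0.96289)
Q = 110995
Y/Q = (8245136/8562897)/110995 = (8245136/8562897)*(1/110995) = 8245136/950438752515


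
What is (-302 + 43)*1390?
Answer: -360010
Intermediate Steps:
(-302 + 43)*1390 = -259*1390 = -360010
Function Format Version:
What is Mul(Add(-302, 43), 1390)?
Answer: -360010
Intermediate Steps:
Mul(Add(-302, 43), 1390) = Mul(-259, 1390) = -360010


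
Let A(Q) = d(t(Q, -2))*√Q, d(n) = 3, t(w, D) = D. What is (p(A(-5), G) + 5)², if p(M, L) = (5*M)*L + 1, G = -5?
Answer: -28089 - 900*I*√5 ≈ -28089.0 - 2012.5*I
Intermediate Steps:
A(Q) = 3*√Q
p(M, L) = 1 + 5*L*M (p(M, L) = 5*L*M + 1 = 1 + 5*L*M)
(p(A(-5), G) + 5)² = ((1 + 5*(-5)*(3*√(-5))) + 5)² = ((1 + 5*(-5)*(3*(I*√5))) + 5)² = ((1 + 5*(-5)*(3*I*√5)) + 5)² = ((1 - 75*I*√5) + 5)² = (6 - 75*I*√5)²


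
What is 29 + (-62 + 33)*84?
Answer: -2407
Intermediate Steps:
29 + (-62 + 33)*84 = 29 - 29*84 = 29 - 2436 = -2407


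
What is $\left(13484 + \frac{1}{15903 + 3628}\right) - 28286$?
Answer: $- \frac{289097861}{19531} \approx -14802.0$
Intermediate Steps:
$\left(13484 + \frac{1}{15903 + 3628}\right) - 28286 = \left(13484 + \frac{1}{19531}\right) - 28286 = \frac{263356005}{19531} - 28286 = - \frac{289097861}{19531}$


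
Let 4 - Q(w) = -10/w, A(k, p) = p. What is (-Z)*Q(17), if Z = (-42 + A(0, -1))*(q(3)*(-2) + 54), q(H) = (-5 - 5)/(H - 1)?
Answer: 214656/17 ≈ 12627.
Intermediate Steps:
Q(w) = 4 + 10/w (Q(w) = 4 - (-10)/w = 4 + 10/w)
q(H) = -10/(-1 + H)
Z = -2752 (Z = (-42 - 1)*(-10/(-1 + 3)*(-2) + 54) = -43*(-10/2*(-2) + 54) = -43*(-10*½*(-2) + 54) = -43*(-5*(-2) + 54) = -43*(10 + 54) = -43*64 = -2752)
(-Z)*Q(17) = (-1*(-2752))*(4 + 10/17) = 2752*(4 + 10*(1/17)) = 2752*(4 + 10/17) = 2752*(78/17) = 214656/17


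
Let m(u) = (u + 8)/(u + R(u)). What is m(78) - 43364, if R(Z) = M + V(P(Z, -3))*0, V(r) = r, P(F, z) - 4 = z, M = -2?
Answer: -1647789/38 ≈ -43363.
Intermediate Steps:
P(F, z) = 4 + z
R(Z) = -2 (R(Z) = -2 + (4 - 3)*0 = -2 + 1*0 = -2 + 0 = -2)
m(u) = (8 + u)/(-2 + u) (m(u) = (u + 8)/(u - 2) = (8 + u)/(-2 + u))
m(78) - 43364 = (8 + 78)/(-2 + 78) - 43364 = 86/76 - 43364 = (1/76)*86 - 43364 = 43/38 - 43364 = -1647789/38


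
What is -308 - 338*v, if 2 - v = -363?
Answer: -123678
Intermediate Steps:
v = 365 (v = 2 - 1*(-363) = 2 + 363 = 365)
-308 - 338*v = -308 - 338*365 = -308 - 123370 = -123678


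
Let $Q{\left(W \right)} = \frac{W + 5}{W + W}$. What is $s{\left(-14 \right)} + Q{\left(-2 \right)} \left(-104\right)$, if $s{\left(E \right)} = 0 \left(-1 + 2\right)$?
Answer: $78$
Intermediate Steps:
$Q{\left(W \right)} = \frac{5 + W}{2 W}$
$s{\left(E \right)} = 0$ ($s{\left(E \right)} = 0 \cdot 1 = 0$)
$s{\left(-14 \right)} + Q{\left(-2 \right)} \left(-104\right) = 0 + \frac{5 - 2}{2 \left(-2\right)} \left(-104\right) = 0 + \frac{1}{2} \left(- \frac{1}{2}\right) 3 \left(-104\right) = 0 - -78 = 0 + 78 = 78$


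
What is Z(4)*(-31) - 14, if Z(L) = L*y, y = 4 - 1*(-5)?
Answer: -1130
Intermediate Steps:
y = 9 (y = 4 + 5 = 9)
Z(L) = 9*L (Z(L) = L*9 = 9*L)
Z(4)*(-31) - 14 = (9*4)*(-31) - 14 = 36*(-31) - 14 = -1116 - 14 = -1130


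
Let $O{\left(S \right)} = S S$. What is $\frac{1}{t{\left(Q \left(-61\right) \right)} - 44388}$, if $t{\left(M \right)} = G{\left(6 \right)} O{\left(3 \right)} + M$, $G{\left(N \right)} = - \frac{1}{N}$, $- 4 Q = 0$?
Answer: $- \frac{2}{88779} \approx -2.2528 \cdot 10^{-5}$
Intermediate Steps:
$Q = 0$ ($Q = \left(- \frac{1}{4}\right) 0 = 0$)
$O{\left(S \right)} = S^{2}$
$t{\left(M \right)} = - \frac{3}{2} + M$ ($t{\left(M \right)} = - \frac{1}{6} \cdot 3^{2} + M = \left(-1\right) \frac{1}{6} \cdot 9 + M = \left(- \frac{1}{6}\right) 9 + M = - \frac{3}{2} + M$)
$\frac{1}{t{\left(Q \left(-61\right) \right)} - 44388} = \frac{1}{\left(- \frac{3}{2} + 0 \left(-61\right)\right) - 44388} = \frac{1}{\left(- \frac{3}{2} + 0\right) - 44388} = \frac{1}{- \frac{3}{2} - 44388} = \frac{1}{- \frac{88779}{2}} = - \frac{2}{88779}$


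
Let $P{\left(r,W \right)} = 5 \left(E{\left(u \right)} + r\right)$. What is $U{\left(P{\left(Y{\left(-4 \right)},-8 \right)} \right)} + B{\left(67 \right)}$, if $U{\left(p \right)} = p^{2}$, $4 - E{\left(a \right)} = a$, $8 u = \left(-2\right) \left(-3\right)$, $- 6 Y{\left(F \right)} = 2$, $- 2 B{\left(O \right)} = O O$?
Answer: $- \frac{292583}{144} \approx -2031.8$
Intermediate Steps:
$B{\left(O \right)} = - \frac{O^{2}}{2}$ ($B{\left(O \right)} = - \frac{O O}{2} = - \frac{O^{2}}{2}$)
$Y{\left(F \right)} = - \frac{1}{3}$ ($Y{\left(F \right)} = \left(- \frac{1}{6}\right) 2 = - \frac{1}{3}$)
$u = \frac{3}{4}$ ($u = \frac{\left(-2\right) \left(-3\right)}{8} = \frac{1}{8} \cdot 6 = \frac{3}{4} \approx 0.75$)
$E{\left(a \right)} = 4 - a$
$P{\left(r,W \right)} = \frac{65}{4} + 5 r$ ($P{\left(r,W \right)} = 5 \left(\left(4 - \frac{3}{4}\right) + r\right) = 5 \left(\frac{13}{4} + r\right) = \frac{65}{4} + 5 r$)
$U{\left(P{\left(Y{\left(-4 \right)},-8 \right)} \right)} + B{\left(67 \right)} = \left(\frac{65}{4} + 5 \left(- \frac{1}{3}\right)\right)^{2} - \frac{67^{2}}{2} = \left(\frac{65}{4} - \frac{5}{3}\right)^{2} - \frac{4489}{2} = \left(\frac{175}{12}\right)^{2} - \frac{4489}{2} = \frac{30625}{144} - \frac{4489}{2} = - \frac{292583}{144}$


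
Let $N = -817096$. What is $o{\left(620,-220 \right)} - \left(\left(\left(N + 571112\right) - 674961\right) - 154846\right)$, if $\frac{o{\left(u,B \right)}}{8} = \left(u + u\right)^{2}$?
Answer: $13376591$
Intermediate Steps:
$o{\left(u,B \right)} = 32 u^{2}$ ($o{\left(u,B \right)} = 8 \left(u + u\right)^{2} = 8 \left(2 u\right)^{2} = 8 \cdot 4 u^{2} = 32 u^{2}$)
$o{\left(620,-220 \right)} - \left(\left(\left(N + 571112\right) - 674961\right) - 154846\right) = 32 \cdot 620^{2} - \left(\left(\left(-817096 + 571112\right) - 674961\right) - 154846\right) = 32 \cdot 384400 - \left(\left(-245984 - 674961\right) - 154846\right) = 12300800 - \left(-920945 - 154846\right) = 12300800 - -1075791 = 12300800 + 1075791 = 13376591$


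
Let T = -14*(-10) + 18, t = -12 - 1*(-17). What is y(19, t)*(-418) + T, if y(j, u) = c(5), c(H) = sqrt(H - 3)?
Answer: 158 - 418*sqrt(2) ≈ -433.14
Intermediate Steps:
t = 5 (t = -12 + 17 = 5)
c(H) = sqrt(-3 + H)
y(j, u) = sqrt(2) (y(j, u) = sqrt(-3 + 5) = sqrt(2))
T = 158 (T = 140 + 18 = 158)
y(19, t)*(-418) + T = sqrt(2)*(-418) + 158 = -418*sqrt(2) + 158 = 158 - 418*sqrt(2)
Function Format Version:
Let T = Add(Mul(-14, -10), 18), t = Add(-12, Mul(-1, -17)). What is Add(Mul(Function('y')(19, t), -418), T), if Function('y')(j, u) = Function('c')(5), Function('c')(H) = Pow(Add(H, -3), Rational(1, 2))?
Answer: Add(158, Mul(-418, Pow(2, Rational(1, 2)))) ≈ -433.14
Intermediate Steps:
t = 5 (t = Add(-12, 17) = 5)
Function('c')(H) = Pow(Add(-3, H), Rational(1, 2))
Function('y')(j, u) = Pow(2, Rational(1, 2)) (Function('y')(j, u) = Pow(Add(-3, 5), Rational(1, 2)) = Pow(2, Rational(1, 2)))
T = 158 (T = Add(140, 18) = 158)
Add(Mul(Function('y')(19, t), -418), T) = Add(Mul(Pow(2, Rational(1, 2)), -418), 158) = Add(Mul(-418, Pow(2, Rational(1, 2))), 158) = Add(158, Mul(-418, Pow(2, Rational(1, 2))))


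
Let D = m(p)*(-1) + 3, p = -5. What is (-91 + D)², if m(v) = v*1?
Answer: 6889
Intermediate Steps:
m(v) = v
D = 8 (D = -5*(-1) + 3 = 5 + 3 = 8)
(-91 + D)² = (-91 + 8)² = (-83)² = 6889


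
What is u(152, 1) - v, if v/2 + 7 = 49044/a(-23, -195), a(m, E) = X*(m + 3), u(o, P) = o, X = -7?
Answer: -18712/35 ≈ -534.63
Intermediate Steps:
a(m, E) = -21 - 7*m (a(m, E) = -7*(m + 3) = -7*(3 + m) = -21 - 7*m)
v = 24032/35 (v = -14 + 2*(49044/(-21 - 7*(-23))) = -14 + 2*(49044/(-21 + 161)) = -14 + 2*(49044/140) = -14 + 2*(49044*(1/140)) = -14 + 2*(12261/35) = -14 + 24522/35 = 24032/35 ≈ 686.63)
u(152, 1) - v = 152 - 1*24032/35 = 152 - 24032/35 = -18712/35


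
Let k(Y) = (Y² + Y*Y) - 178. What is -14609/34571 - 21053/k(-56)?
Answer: -816850509/210675674 ≈ -3.8773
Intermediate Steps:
k(Y) = -178 + 2*Y² (k(Y) = (Y² + Y²) - 178 = 2*Y² - 178 = -178 + 2*Y²)
-14609/34571 - 21053/k(-56) = -14609/34571 - 21053/(-178 + 2*(-56)²) = -14609*1/34571 - 21053/(-178 + 2*3136) = -14609/34571 - 21053/(-178 + 6272) = -14609/34571 - 21053/6094 = -816850509/210675674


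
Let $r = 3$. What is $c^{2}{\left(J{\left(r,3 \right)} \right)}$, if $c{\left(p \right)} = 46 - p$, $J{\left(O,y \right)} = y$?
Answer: $1849$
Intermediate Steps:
$c^{2}{\left(J{\left(r,3 \right)} \right)} = \left(46 - 3\right)^{2} = 43^{2} = 1849$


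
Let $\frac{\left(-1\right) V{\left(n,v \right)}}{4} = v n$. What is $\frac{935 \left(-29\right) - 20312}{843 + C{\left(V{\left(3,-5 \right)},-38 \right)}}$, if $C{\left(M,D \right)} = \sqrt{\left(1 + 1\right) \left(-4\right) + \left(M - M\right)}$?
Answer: $- \frac{39980961}{710657} + \frac{94854 i \sqrt{2}}{710657} \approx -56.259 + 0.18876 i$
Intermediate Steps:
$V{\left(n,v \right)} = - 4 n v$ ($V{\left(n,v \right)} = - 4 v n = - 4 n v$)
$C{\left(M,D \right)} = 2 i \sqrt{2}$ ($C{\left(M,D \right)} = \sqrt{2 \left(-4\right) + 0} = \sqrt{-8 + 0} = \sqrt{-8} = 2 i \sqrt{2}$)
$\frac{935 \left(-29\right) - 20312}{843 + C{\left(V{\left(3,-5 \right)},-38 \right)}} = \frac{935 \left(-29\right) - 20312}{843 + 2 i \sqrt{2}} = \frac{-27115 - 20312}{843 + 2 i \sqrt{2}} = - \frac{47427}{843 + 2 i \sqrt{2}}$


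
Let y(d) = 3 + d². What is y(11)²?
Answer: 15376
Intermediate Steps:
y(11)² = (3 + 11²)² = (3 + 121)² = 124² = 15376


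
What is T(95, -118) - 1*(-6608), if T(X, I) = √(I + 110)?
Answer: 6608 + 2*I*√2 ≈ 6608.0 + 2.8284*I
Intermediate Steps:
T(X, I) = √(110 + I)
T(95, -118) - 1*(-6608) = √(110 - 118) - 1*(-6608) = √(-8) + 6608 = 2*I*√2 + 6608 = 6608 + 2*I*√2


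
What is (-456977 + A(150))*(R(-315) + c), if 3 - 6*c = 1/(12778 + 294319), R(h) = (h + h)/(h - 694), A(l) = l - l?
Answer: -477634249999895/929582619 ≈ -5.1382e+5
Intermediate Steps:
A(l) = 0
R(h) = 2*h/(-694 + h) (R(h) = (2*h)/(-694 + h) = 2*h/(-694 + h))
c = 460645/921291 (c = ½ - 1/(6*(12778 + 294319)) = ½ - ⅙/307097 = ½ - ⅙*1/307097 = ½ - 1/1842582 = 460645/921291 ≈ 0.50000)
(-456977 + A(150))*(R(-315) + c) = (-456977 + 0)*(2*(-315)/(-694 - 315) + 460645/921291) = -456977*(2*(-315)/(-1009) + 460645/921291) = -456977*(2*(-315)*(-1/1009) + 460645/921291) = -456977*(630/1009 + 460645/921291) = -456977*1045204135/929582619 = -477634249999895/929582619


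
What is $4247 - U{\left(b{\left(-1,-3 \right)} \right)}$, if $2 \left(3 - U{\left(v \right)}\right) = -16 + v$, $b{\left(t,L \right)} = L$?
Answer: $\frac{8469}{2} \approx 4234.5$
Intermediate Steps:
$U{\left(v \right)} = 11 - \frac{v}{2}$ ($U{\left(v \right)} = 3 - \frac{-16 + v}{2} = 3 - \left(-8 + \frac{v}{2}\right) = 11 - \frac{v}{2}$)
$4247 - U{\left(b{\left(-1,-3 \right)} \right)} = 4247 - \left(11 - - \frac{3}{2}\right) = 4247 - \left(11 + \frac{3}{2}\right) = 4247 - \frac{25}{2} = \frac{8469}{2}$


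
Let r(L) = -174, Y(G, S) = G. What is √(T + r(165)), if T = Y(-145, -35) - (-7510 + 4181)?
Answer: √3010 ≈ 54.863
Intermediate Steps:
T = 3184 (T = -145 - (-7510 + 4181) = -145 - 1*(-3329) = -145 + 3329 = 3184)
√(T + r(165)) = √(3184 - 174) = √3010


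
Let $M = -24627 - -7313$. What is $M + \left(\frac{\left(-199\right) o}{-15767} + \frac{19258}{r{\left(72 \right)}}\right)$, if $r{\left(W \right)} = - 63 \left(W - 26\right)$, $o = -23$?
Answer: $- \frac{395720727778}{22846383} \approx -17321.0$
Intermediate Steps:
$r{\left(W \right)} = 1638 - 63 W$ ($r{\left(W \right)} = - 63 \left(-26 + W\right) = 1638 - 63 W$)
$M = -17314$ ($M = -24627 + 7313 = -17314$)
$M + \left(\frac{\left(-199\right) o}{-15767} + \frac{19258}{r{\left(72 \right)}}\right) = -17314 + \left(\frac{\left(-199\right) \left(-23\right)}{-15767} + \frac{19258}{1638 - 4536}\right) = -17314 + \left(4577 \left(- \frac{1}{15767}\right) + \frac{19258}{1638 - 4536}\right) = -17314 + \left(- \frac{4577}{15767} + \frac{19258}{-2898}\right) = -17314 + \left(- \frac{4577}{15767} + 19258 \left(- \frac{1}{2898}\right)\right) = -17314 - \frac{158452516}{22846383} = - \frac{395720727778}{22846383}$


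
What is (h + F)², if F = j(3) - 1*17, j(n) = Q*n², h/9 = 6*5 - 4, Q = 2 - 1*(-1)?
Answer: 59536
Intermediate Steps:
Q = 3 (Q = 2 + 1 = 3)
h = 234 (h = 9*(6*5 - 4) = 9*(30 - 4) = 9*26 = 234)
j(n) = 3*n²
F = 10 (F = 3*3² - 1*17 = 3*9 - 17 = 27 - 17 = 10)
(h + F)² = (234 + 10)² = 244² = 59536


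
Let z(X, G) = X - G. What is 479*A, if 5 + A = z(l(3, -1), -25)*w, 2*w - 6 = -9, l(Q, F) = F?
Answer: -19639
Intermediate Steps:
w = -3/2 (w = 3 + (½)*(-9) = 3 - 9/2 = -3/2 ≈ -1.5000)
A = -41 (A = -5 + (-1 - 1*(-25))*(-3/2) = -5 + (-1 + 25)*(-3/2) = -5 + 24*(-3/2) = -5 - 36 = -41)
479*A = 479*(-41) = -19639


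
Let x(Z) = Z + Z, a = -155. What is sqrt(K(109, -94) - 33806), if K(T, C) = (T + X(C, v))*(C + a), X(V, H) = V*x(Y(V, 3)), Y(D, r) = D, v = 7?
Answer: 5*I*sqrt(178451) ≈ 2112.2*I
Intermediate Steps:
x(Z) = 2*Z
X(V, H) = 2*V**2 (X(V, H) = V*(2*V) = 2*V**2)
K(T, C) = (-155 + C)*(T + 2*C**2) (K(T, C) = (T + 2*C**2)*(C - 155) = (T + 2*C**2)*(-155 + C) = (-155 + C)*(T + 2*C**2))
sqrt(K(109, -94) - 33806) = sqrt((-310*(-94)**2 - 155*109 + 2*(-94)**3 - 94*109) - 33806) = sqrt((-310*8836 - 16895 + 2*(-830584) - 10246) - 33806) = sqrt((-2739160 - 16895 - 1661168 - 10246) - 33806) = sqrt(-4427469 - 33806) = sqrt(-4461275) = 5*I*sqrt(178451)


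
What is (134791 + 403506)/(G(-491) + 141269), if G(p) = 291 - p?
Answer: 538297/142051 ≈ 3.7895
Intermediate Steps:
(134791 + 403506)/(G(-491) + 141269) = (134791 + 403506)/((291 - 1*(-491)) + 141269) = 538297/((291 + 491) + 141269) = 538297/(782 + 141269) = 538297/142051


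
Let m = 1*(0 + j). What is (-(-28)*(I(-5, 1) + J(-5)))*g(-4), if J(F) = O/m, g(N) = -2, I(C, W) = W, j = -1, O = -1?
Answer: -112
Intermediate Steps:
m = -1 (m = 1*(0 - 1) = 1*(-1) = -1)
J(F) = 1 (J(F) = -1/(-1) = -1*(-1) = 1)
(-(-28)*(I(-5, 1) + J(-5)))*g(-4) = -(-28)*(1 + 1)*(-2) = -(-28)*2*(-2) = -14*(-4)*(-2) = 56*(-2) = -112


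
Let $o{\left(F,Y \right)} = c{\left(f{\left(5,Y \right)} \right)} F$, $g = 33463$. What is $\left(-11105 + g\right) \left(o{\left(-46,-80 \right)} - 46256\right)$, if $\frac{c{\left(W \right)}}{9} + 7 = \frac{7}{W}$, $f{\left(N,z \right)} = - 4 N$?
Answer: $- \frac{4830792449}{5} \approx -9.6616 \cdot 10^{8}$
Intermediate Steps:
$c{\left(W \right)} = -63 + \frac{63}{W}$ ($c{\left(W \right)} = -63 + 9 \frac{7}{W} = -63 + \frac{63}{W}$)
$o{\left(F,Y \right)} = - \frac{1323 F}{20}$ ($o{\left(F,Y \right)} = \left(-63 + \frac{63}{\left(-4\right) 5}\right) F = \left(-63 + \frac{63}{-20}\right) F = \left(-63 + 63 \left(- \frac{1}{20}\right)\right) F = \left(-63 - \frac{63}{20}\right) F = - \frac{1323 F}{20}$)
$\left(-11105 + g\right) \left(o{\left(-46,-80 \right)} - 46256\right) = \left(-11105 + 33463\right) \left(\left(- \frac{1323}{20}\right) \left(-46\right) - 46256\right) = 22358 \left(\frac{30429}{10} - 46256\right) = 22358 \left(- \frac{432131}{10}\right) = - \frac{4830792449}{5}$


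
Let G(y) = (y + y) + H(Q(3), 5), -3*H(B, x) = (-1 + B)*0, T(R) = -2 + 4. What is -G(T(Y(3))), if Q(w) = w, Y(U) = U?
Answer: -4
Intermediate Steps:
T(R) = 2
H(B, x) = 0 (H(B, x) = -(-1 + B)*0/3 = -⅓*0 = 0)
G(y) = 2*y (G(y) = (y + y) + 0 = 2*y + 0 = 2*y)
-G(T(Y(3))) = -2*2 = -1*4 = -4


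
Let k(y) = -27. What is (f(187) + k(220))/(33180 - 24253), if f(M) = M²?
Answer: 34942/8927 ≈ 3.9142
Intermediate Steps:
(f(187) + k(220))/(33180 - 24253) = (187² - 27)/(33180 - 24253) = (34969 - 27)/8927 = 34942*(1/8927) = 34942/8927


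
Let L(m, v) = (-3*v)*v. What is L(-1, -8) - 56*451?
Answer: -25448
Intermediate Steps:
L(m, v) = -3*v²
L(-1, -8) - 56*451 = -3*(-8)² - 56*451 = -3*64 - 25256 = -192 - 25256 = -25448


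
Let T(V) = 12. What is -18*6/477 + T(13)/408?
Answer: -355/1802 ≈ -0.19700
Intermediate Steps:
-18*6/477 + T(13)/408 = -18*6/477 + 12/408 = -108*1/477 + 12*(1/408) = -12/53 + 1/34 = -355/1802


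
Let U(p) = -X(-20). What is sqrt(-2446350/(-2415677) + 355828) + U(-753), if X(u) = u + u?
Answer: 40 + sqrt(2076438555513200362)/2415677 ≈ 636.51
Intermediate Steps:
X(u) = 2*u
U(p) = 40 (U(p) = -2*(-20) = -1*(-40) = 40)
sqrt(-2446350/(-2415677) + 355828) + U(-753) = sqrt(-2446350/(-2415677) + 355828) + 40 = sqrt(-2446350*(-1/2415677) + 355828) + 40 = sqrt(2446350/2415677 + 355828) + 40 = sqrt(859567961906/2415677) + 40 = sqrt(2076438555513200362)/2415677 + 40 = 40 + sqrt(2076438555513200362)/2415677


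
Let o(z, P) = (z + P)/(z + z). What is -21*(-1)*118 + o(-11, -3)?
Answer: 27265/11 ≈ 2478.6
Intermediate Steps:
o(z, P) = (P + z)/(2*z) (o(z, P) = (P + z)/((2*z)) = (P + z)*(1/(2*z)) = (P + z)/(2*z))
-21*(-1)*118 + o(-11, -3) = -21*(-1)*118 + (½)*(-3 - 11)/(-11) = 21*118 + (½)*(-1/11)*(-14) = 2478 + 7/11 = 27265/11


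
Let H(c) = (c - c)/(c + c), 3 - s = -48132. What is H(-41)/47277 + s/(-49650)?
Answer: -3209/3310 ≈ -0.96949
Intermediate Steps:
s = 48135 (s = 3 - 1*(-48132) = 3 + 48132 = 48135)
H(c) = 0 (H(c) = 0/((2*c)) = 0*(1/(2*c)) = 0)
H(-41)/47277 + s/(-49650) = 0/47277 + 48135/(-49650) = 0*(1/47277) + 48135*(-1/49650) = 0 - 3209/3310 = -3209/3310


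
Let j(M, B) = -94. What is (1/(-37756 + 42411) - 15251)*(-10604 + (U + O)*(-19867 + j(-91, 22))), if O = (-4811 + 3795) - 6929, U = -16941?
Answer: -35265181292598168/4655 ≈ -7.5758e+12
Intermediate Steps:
O = -7945 (O = -1016 - 6929 = -7945)
(1/(-37756 + 42411) - 15251)*(-10604 + (U + O)*(-19867 + j(-91, 22))) = (1/(-37756 + 42411) - 15251)*(-10604 + (-16941 - 7945)*(-19867 - 94)) = (1/4655 - 15251)*(-10604 - 24886*(-19961)) = (1/4655 - 15251)*(-10604 + 496749446) = -70993404/4655*496738842 = -35265181292598168/4655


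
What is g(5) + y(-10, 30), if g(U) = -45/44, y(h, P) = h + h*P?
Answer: -13685/44 ≈ -311.02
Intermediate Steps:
y(h, P) = h + P*h
g(U) = -45/44 (g(U) = -45*1/44 = -45/44)
g(5) + y(-10, 30) = -45/44 - 10*(1 + 30) = -45/44 - 10*31 = -45/44 - 310 = -13685/44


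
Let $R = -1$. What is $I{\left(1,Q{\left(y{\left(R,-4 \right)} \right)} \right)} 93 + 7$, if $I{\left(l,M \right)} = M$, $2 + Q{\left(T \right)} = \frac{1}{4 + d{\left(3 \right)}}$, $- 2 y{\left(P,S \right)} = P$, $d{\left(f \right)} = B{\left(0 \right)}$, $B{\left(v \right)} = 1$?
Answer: $- \frac{802}{5} \approx -160.4$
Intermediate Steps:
$d{\left(f \right)} = 1$
$y{\left(P,S \right)} = - \frac{P}{2}$
$Q{\left(T \right)} = - \frac{9}{5}$ ($Q{\left(T \right)} = -2 + \frac{1}{4 + 1} = -2 + \frac{1}{5} = - \frac{9}{5}$)
$I{\left(1,Q{\left(y{\left(R,-4 \right)} \right)} \right)} 93 + 7 = \left(- \frac{9}{5}\right) 93 + 7 = - \frac{837}{5} + 7 = - \frac{802}{5}$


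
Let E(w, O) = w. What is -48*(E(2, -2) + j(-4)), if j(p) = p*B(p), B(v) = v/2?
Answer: -480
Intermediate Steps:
B(v) = v/2 (B(v) = v*(1/2) = v/2)
j(p) = p**2/2 (j(p) = p*(p/2) = p**2/2)
-48*(E(2, -2) + j(-4)) = -48*(2 + (1/2)*(-4)**2) = -48*(2 + (1/2)*16) = -48*(2 + 8) = -48*10 = -480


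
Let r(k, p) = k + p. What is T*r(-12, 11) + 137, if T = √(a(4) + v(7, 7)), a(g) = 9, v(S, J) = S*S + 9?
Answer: 137 - √67 ≈ 128.81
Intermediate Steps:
v(S, J) = 9 + S² (v(S, J) = S² + 9 = 9 + S²)
T = √67 (T = √(9 + (9 + 7²)) = √(9 + (9 + 49)) = √(9 + 58) = √67 ≈ 8.1853)
T*r(-12, 11) + 137 = √67*(-12 + 11) + 137 = √67*(-1) + 137 = -√67 + 137 = 137 - √67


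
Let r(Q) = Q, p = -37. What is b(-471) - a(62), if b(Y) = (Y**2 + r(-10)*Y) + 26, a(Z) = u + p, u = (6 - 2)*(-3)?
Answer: 226626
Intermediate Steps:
u = -12 (u = 4*(-3) = -12)
a(Z) = -49 (a(Z) = -12 - 37 = -49)
b(Y) = 26 + Y**2 - 10*Y (b(Y) = (Y**2 - 10*Y) + 26 = 26 + Y**2 - 10*Y)
b(-471) - a(62) = (26 + (-471)**2 - 10*(-471)) - 1*(-49) = (26 + 221841 + 4710) + 49 = 226577 + 49 = 226626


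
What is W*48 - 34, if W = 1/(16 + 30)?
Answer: -758/23 ≈ -32.957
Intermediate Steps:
W = 1/46 ≈ 0.021739
W*48 - 34 = (1/46)*48 - 34 = 24/23 - 34 = -758/23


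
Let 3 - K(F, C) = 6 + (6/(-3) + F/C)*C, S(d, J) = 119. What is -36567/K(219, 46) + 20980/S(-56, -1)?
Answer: 7078873/15470 ≈ 457.59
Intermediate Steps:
K(F, C) = -3 - C*(-2 + F/C) (K(F, C) = 3 - (6 + (6/(-3) + F/C)*C) = 3 - (6 + (6*(-⅓) + F/C)*C) = 3 - (6 + (-2 + F/C)*C) = 3 - (6 + C*(-2 + F/C)) = 3 + (-6 - C*(-2 + F/C)) = -3 - C*(-2 + F/C))
-36567/K(219, 46) + 20980/S(-56, -1) = -36567/(-3 - 1*219 + 2*46) + 20980/119 = -36567/(-3 - 219 + 92) + 20980*(1/119) = -36567/(-130) + 20980/119 = -36567*(-1/130) + 20980/119 = 36567/130 + 20980/119 = 7078873/15470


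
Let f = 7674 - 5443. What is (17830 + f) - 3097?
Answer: 16964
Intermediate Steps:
f = 2231
(17830 + f) - 3097 = (17830 + 2231) - 3097 = 20061 - 3097 = 16964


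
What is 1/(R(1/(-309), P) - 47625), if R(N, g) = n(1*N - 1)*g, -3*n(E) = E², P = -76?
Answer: -286443/13634544275 ≈ -2.1009e-5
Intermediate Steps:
n(E) = -E²/3
R(N, g) = -g*(-1 + N)²/3 (R(N, g) = (-(1*N - 1)²/3)*g = (-(N - 1)²/3)*g = (-(-1 + N)²/3)*g = -g*(-1 + N)²/3)
1/(R(1/(-309), P) - 47625) = 1/(-⅓*(-76)*(-1 + 1/(-309))² - 47625) = 1/(-⅓*(-76)*(-1 - 1/309)² - 47625) = 1/(-⅓*(-76)*(-310/309)² - 47625) = 1/(-⅓*(-76)*96100/95481 - 47625) = 1/(7303600/286443 - 47625) = 1/(-13634544275/286443) = -286443/13634544275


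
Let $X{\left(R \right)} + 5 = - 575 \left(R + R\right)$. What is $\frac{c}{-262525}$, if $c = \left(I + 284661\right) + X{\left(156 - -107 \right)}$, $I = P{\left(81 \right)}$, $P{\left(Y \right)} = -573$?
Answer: $\frac{18367}{262525} \approx 0.069963$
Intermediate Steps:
$X{\left(R \right)} = -5 - 1150 R$ ($X{\left(R \right)} = -5 - 575 \left(R + R\right) = -5 - 575 \cdot 2 R = -5 - 1150 R$)
$I = -573$
$c = -18367$ ($c = \left(-573 + 284661\right) - \left(5 + 1150 \left(156 - -107\right)\right) = 284088 - \left(5 + 1150 \left(156 + 107\right)\right) = 284088 - 302455 = -18367$)
$\frac{c}{-262525} = - \frac{18367}{-262525} = \left(-18367\right) \left(- \frac{1}{262525}\right) = \frac{18367}{262525}$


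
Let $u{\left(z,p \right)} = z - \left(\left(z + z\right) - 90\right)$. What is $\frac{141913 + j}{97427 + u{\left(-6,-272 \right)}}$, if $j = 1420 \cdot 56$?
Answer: $\frac{221433}{97523} \approx 2.2706$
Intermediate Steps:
$j = 79520$
$u{\left(z,p \right)} = 90 - z$ ($u{\left(z,p \right)} = z - \left(2 z - 90\right) = z - \left(-90 + 2 z\right) = 90 - z$)
$\frac{141913 + j}{97427 + u{\left(-6,-272 \right)}} = \frac{141913 + 79520}{97427 + \left(90 - -6\right)} = \frac{221433}{97427 + \left(90 + 6\right)} = \frac{221433}{97427 + 96} = \frac{221433}{97523}$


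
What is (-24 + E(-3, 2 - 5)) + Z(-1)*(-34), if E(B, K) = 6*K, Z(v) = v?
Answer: -8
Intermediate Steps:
(-24 + E(-3, 2 - 5)) + Z(-1)*(-34) = (-24 + 6*(2 - 5)) - 1*(-34) = (-24 + 6*(-3)) + 34 = (-24 - 18) + 34 = -42 + 34 = -8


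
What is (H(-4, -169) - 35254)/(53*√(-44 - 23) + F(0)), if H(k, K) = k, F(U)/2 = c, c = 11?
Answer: -775676/188687 + 1868674*I*√67/188687 ≈ -4.1109 + 81.064*I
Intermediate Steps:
F(U) = 22 (F(U) = 2*11 = 22)
(H(-4, -169) - 35254)/(53*√(-44 - 23) + F(0)) = (-4 - 35254)/(53*√(-44 - 23) + 22) = -35258/(53*√(-67) + 22) = -35258/(53*(I*√67) + 22) = -35258/(53*I*√67 + 22) = -35258/(22 + 53*I*√67)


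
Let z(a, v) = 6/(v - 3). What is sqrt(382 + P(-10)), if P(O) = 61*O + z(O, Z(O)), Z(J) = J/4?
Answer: 6*I*sqrt(770)/11 ≈ 15.136*I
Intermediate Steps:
Z(J) = J/4 (Z(J) = J*(1/4) = J/4)
z(a, v) = 6/(-3 + v)
P(O) = 6/(-3 + O/4) + 61*O (P(O) = 61*O + 6/(-3 + O/4) = 6/(-3 + O/4) + 61*O)
sqrt(382 + P(-10)) = sqrt(382 + (24 + 61*(-10)*(-12 - 10))/(-12 - 10)) = sqrt(382 + (24 + 61*(-10)*(-22))/(-22)) = sqrt(382 - (24 + 13420)/22) = sqrt(382 - 1/22*13444) = sqrt(382 - 6722/11) = sqrt(-2520/11) = 6*I*sqrt(770)/11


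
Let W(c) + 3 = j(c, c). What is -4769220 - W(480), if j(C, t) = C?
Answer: -4769697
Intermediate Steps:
W(c) = -3 + c
-4769220 - W(480) = -4769220 - (-3 + 480) = -4769220 - 1*477 = -4769220 - 477 = -4769697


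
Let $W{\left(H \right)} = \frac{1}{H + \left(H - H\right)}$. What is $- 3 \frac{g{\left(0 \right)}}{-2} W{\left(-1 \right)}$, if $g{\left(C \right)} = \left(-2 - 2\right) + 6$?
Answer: $-3$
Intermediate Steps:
$g{\left(C \right)} = 2$ ($g{\left(C \right)} = -4 + 6 = 2$)
$W{\left(H \right)} = \frac{1}{H}$ ($W{\left(H \right)} = \frac{1}{H + 0} = \frac{1}{H}$)
$- 3 \frac{g{\left(0 \right)}}{-2} W{\left(-1 \right)} = - 3 \frac{2 \frac{1}{-2}}{-1} = - 3 \cdot 2 \left(- \frac{1}{2}\right) \left(-1\right) = - 3 \left(\left(-1\right) \left(-1\right)\right) = \left(-3\right) 1 = -3$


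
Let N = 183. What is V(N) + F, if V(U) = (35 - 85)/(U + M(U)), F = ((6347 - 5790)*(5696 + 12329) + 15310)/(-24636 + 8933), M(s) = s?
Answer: -1840500580/2873649 ≈ -640.47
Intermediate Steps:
F = -10055235/15703 (F = (557*18025 + 15310)/(-15703) = (10039925 + 15310)*(-1/15703) = 10055235*(-1/15703) = -10055235/15703 ≈ -640.34)
V(U) = -25/U (V(U) = (35 - 85)/(U + U) = -50*1/(2*U) = -25/U)
V(N) + F = -25/183 - 10055235/15703 = -1840500580/2873649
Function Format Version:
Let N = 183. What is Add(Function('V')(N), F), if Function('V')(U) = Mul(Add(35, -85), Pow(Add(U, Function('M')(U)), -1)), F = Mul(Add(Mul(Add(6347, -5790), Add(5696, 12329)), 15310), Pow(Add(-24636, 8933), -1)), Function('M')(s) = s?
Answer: Rational(-1840500580, 2873649) ≈ -640.47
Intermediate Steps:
F = Rational(-10055235, 15703) (F = Mul(Add(Mul(557, 18025), 15310), Pow(-15703, -1)) = Mul(Add(10039925, 15310), Rational(-1, 15703)) = Mul(10055235, Rational(-1, 15703)) = Rational(-10055235, 15703) ≈ -640.34)
Function('V')(U) = Mul(-25, Pow(U, -1)) (Function('V')(U) = Mul(Add(35, -85), Pow(Add(U, U), -1)) = Mul(-50, Pow(Mul(2, U), -1)) = Mul(-50, Mul(Rational(1, 2), Pow(U, -1))) = Mul(-25, Pow(U, -1)))
Add(Function('V')(N), F) = Add(Mul(-25, Pow(183, -1)), Rational(-10055235, 15703)) = Add(Mul(-25, Rational(1, 183)), Rational(-10055235, 15703)) = Add(Rational(-25, 183), Rational(-10055235, 15703)) = Rational(-1840500580, 2873649)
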